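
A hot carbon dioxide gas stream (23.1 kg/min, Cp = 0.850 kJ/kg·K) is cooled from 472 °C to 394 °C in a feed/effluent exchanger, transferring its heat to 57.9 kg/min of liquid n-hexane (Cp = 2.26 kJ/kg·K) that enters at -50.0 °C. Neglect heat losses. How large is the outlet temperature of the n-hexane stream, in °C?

T_c,out = -38.3 °C

Heat released by hot stream: Q = 23.1 × 0.850 × (472 − 394) = 1531.5 kJ/min
Energy balance on cold side (adiabatic exchanger): Q = ṁ_c·Cp_c·(T_c,out − T_c,in)
T_c,out = -50.0 + 1531.5/(57.9 × 2.26) = -38.296 °C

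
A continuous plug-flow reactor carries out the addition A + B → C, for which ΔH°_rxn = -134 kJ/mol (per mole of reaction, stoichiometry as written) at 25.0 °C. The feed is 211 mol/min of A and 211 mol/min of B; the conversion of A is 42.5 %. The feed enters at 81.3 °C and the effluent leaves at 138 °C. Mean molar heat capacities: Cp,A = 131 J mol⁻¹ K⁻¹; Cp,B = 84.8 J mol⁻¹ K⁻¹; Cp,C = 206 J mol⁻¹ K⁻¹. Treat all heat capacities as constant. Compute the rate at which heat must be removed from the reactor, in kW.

Q_out = 159 kW

Extent of reaction ξ = 0.425 × 211 = 89.675 mol/min
Reaction term: ξ·ΔH°_rxn = 89.675 × -134 = -12016 kJ/min
Sensible, feed 81.3→25 °C: -2563.6 kJ/min
Outlet flows (mol/min): A 121.33, B 121.33, C 89.675
Sensible, products 25→138 °C: 5046 kJ/min
Q = ΔH = -9534 kJ/min = -158.9 kW
Heat removed = 158.9 kW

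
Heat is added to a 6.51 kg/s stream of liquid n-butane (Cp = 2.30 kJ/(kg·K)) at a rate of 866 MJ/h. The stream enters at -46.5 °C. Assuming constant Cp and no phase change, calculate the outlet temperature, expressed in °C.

Q = 866 MJ/h = 240.56 kJ/s
ΔT = Q/(ṁ·Cp) = 240.56/(6.51×2.30) = 16.066 K
T_out = -46.5 + 16.066 = -30.434 °C

T_out = -30.4 °C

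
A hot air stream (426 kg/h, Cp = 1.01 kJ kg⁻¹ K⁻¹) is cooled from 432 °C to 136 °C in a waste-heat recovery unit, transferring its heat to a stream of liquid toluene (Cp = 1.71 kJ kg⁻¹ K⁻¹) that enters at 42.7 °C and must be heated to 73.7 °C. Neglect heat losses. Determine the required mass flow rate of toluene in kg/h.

Heat released by hot stream: Q = 426 × 1.01 × (432 − 136) = 127360 kJ/h
Energy balance on cold side (adiabatic exchanger): Q = ṁ_c·Cp_c·(T_c,out − T_c,in)
ṁ_c = 127360 / [1.71 × (73.7 − 42.7)] = 2402.5 kg/h

ṁ_c = 2400 kg/h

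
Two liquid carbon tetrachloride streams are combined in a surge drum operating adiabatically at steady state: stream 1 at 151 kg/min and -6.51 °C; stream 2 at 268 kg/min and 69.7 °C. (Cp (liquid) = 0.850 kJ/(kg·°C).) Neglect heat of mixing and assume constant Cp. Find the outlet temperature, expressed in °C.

Energy balance with Q = 0: Σ ṁᵢCp,ᵢ(T_out − Tᵢ) = 0
Σ ṁᵢCp,ᵢTᵢ = 151×0.850×-6.51 + 268×0.850×69.7 = 15042
Σ ṁᵢCp,ᵢ = 151×0.850 + 268×0.850 = 356.15
T_out = 15042 / 356.15 = 42.235 °C

T_out = 42.2 °C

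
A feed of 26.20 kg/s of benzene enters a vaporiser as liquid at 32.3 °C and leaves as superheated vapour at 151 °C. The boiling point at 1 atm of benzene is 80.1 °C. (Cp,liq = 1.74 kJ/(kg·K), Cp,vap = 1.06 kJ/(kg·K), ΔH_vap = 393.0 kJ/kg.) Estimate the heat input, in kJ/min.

Q = 867000 kJ/min

liquid 32.3→80.1 °C: 83.172 kJ/kg
vaporisation at 80.1 °C: 393 kJ/kg
vapour 80.1→151 °C: 75.154 kJ/kg
Δh = 83.172 + 393 + 75.154 = 551.33 kJ/kg
Q = ṁ·Δh = 26.20 kg/s × 551.33 kJ/kg = 14445 kJ/s
|Q| = 14445 kW = 866680 kJ/min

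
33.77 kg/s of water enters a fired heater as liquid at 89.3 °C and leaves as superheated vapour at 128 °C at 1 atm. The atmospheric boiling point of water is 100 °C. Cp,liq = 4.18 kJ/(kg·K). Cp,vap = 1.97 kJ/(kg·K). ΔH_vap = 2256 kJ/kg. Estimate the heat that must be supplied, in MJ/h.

Q = 286000 MJ/h

liquid 89.3→100 °C: 44.726 kJ/kg
vaporisation at 100 °C: 2256 kJ/kg
vapour 100→128 °C: 55.16 kJ/kg
Δh = 44.726 + 2256 + 55.16 = 2355.9 kJ/kg
Q = ṁ·Δh = 33.77 kg/s × 2355.9 kJ/kg = 79558 kJ/s
|Q| = 79558 kW = 286410 MJ/h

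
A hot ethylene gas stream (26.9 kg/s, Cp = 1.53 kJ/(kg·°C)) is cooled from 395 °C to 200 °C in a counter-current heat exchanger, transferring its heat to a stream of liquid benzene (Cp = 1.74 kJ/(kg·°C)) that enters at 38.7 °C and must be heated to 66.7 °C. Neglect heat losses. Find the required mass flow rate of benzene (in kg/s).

Heat released by hot stream: Q = 26.9 × 1.53 × (395 − 200) = 8025.6 kJ/s
Energy balance on cold side (adiabatic exchanger): Q = ṁ_c·Cp_c·(T_c,out − T_c,in)
ṁ_c = 8025.6 / [1.74 × (66.7 − 38.7)] = 164.73 kg/s

ṁ_c = 165 kg/s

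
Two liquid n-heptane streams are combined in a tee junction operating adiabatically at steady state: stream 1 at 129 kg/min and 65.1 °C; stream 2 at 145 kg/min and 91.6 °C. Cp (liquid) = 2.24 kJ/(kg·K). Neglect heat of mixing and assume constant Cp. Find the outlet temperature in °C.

No heat crosses the boundary, so H_out = H_in.
Σ ṁᵢCp,ᵢTᵢ = 129×2.24×65.1 + 145×2.24×91.6 = 48563
Σ ṁᵢCp,ᵢ = 129×2.24 + 145×2.24 = 613.76
T_out = 48563 / 613.76 = 79.124 °C

T_out = 79.1 °C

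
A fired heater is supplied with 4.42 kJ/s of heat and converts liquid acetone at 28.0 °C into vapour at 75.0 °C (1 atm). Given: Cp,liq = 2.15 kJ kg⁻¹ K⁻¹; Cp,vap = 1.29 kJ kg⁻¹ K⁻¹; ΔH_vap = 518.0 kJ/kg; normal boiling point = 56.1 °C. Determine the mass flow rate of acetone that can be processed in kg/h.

Δh = 2.15×(56.1−28.0) + 518.0 + 1.29×(75.0−56.1) = 602.8 kJ/kg
Q = 4.42 kJ/s = 4.42 kJ/s = 15912 kJ/h
ṁ = Q/Δh = 15912 / 602.8 = 26.397 kg/h

ṁ = 26.4 kg/h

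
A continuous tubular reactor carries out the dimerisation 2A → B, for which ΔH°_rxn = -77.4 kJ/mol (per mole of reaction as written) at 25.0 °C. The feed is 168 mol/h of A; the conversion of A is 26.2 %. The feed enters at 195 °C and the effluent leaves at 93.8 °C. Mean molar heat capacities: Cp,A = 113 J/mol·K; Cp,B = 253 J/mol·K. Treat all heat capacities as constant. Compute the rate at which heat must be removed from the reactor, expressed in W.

Q_out = 995 W

Extent of reaction ξ = 0.262 × 168 / 2 = 22.008 mol/h
Reaction term: ξ·ΔH°_rxn = 22.008 × -77.4 = -1703.4 kJ/h
Sensible, feed 195→25 °C: -3227.3 kJ/h
Outlet flows (mol/h): A 123.98, B 22.008
Sensible, products 25→93.8 °C: 1347 kJ/h
Q = ΔH = -3583.7 kJ/h = -0.99548 kW
Heat removed = 995.48 W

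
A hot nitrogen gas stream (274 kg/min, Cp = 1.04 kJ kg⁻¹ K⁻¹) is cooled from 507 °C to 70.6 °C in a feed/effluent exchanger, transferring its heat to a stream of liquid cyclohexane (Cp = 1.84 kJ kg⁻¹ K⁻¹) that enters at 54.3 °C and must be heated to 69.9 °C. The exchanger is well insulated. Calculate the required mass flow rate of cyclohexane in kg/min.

ṁ_c = 4330 kg/min

Heat released by hot stream: Q = 274 × 1.04 × (507 − 70.6) = 124360 kJ/min
Energy balance on cold side (adiabatic exchanger): Q = ṁ_c·Cp_c·(T_c,out − T_c,in)
ṁ_c = 124360 / [1.84 × (69.9 − 54.3)] = 4332.4 kg/min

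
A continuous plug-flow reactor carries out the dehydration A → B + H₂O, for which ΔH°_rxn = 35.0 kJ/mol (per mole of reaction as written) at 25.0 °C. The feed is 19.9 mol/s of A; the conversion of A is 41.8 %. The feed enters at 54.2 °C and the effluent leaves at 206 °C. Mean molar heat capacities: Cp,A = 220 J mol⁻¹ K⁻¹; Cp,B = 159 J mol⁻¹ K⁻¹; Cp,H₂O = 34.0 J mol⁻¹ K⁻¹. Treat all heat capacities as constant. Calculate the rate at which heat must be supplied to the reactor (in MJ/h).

Q_in = 3290 MJ/h

Extent of reaction ξ = 0.418 × 19.9 = 8.3182 mol/s
Reaction term: ξ·ΔH°_rxn = 8.3182 × 35.0 = 291.14 kJ/s
Sensible, feed 54.2→25 °C: -127.84 kJ/s
Outlet flows (mol/s): A 11.582, B 8.3182, H₂O 8.3182
Sensible, products 25→206 °C: 751.77 kJ/s
Q = ΔH = 915.07 kJ/s = 915.07 kW
Heat supplied = 3294.2 MJ/h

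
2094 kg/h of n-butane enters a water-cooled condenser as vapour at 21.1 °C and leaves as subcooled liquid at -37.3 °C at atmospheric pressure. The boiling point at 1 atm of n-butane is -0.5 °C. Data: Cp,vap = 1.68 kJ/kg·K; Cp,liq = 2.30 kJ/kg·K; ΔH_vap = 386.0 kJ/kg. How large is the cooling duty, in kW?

vapour 21.1→-0.5 °C: -36.288 kJ/kg
condensation at -0.5 °C: -386 kJ/kg
liquid -0.5→-37.3 °C: -84.64 kJ/kg
Δh = -36.288 + -386 + -84.64 = -506.93 kJ/kg
Q = ṁ·Δh = 2094 kg/h × -506.93 kJ/kg = -1.0615e+06 kJ/h
|Q| = 294.86 kW

Q_c = 295 kW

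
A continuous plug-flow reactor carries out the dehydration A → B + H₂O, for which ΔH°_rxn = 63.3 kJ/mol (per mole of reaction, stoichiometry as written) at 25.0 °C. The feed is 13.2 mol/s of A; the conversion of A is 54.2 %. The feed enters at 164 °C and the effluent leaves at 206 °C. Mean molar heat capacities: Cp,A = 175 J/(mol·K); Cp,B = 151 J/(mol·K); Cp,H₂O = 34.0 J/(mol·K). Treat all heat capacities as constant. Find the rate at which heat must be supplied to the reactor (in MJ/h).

Q_in = 2030 MJ/h

Extent of reaction ξ = 0.542 × 13.2 = 7.1544 mol/s
Reaction term: ξ·ΔH°_rxn = 7.1544 × 63.3 = 452.87 kJ/s
Sensible, feed 164→25 °C: -321.09 kJ/s
Outlet flows (mol/s): A 6.0456, B 7.1544, H₂O 7.1544
Sensible, products 25→206 °C: 431.06 kJ/s
Q = ΔH = 562.84 kJ/s = 562.84 kW
Heat supplied = 2026.2 MJ/h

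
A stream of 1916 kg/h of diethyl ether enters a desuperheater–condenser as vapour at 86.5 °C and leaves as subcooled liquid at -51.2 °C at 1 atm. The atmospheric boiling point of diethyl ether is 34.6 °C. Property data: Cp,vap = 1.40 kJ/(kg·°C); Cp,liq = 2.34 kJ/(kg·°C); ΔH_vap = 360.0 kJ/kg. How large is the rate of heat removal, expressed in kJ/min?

Q_c = 20200 kJ/min

vapour 86.5→34.6 °C: -72.66 kJ/kg
condensation at 34.6 °C: -360 kJ/kg
liquid 34.6→-51.2 °C: -200.77 kJ/kg
Δh = -72.66 + -360 + -200.77 = -633.43 kJ/kg
Q = ṁ·Δh = 1916 kg/h × -633.43 kJ/kg = -1.2137e+06 kJ/h
|Q| = 337.13 kW = 20228 kJ/min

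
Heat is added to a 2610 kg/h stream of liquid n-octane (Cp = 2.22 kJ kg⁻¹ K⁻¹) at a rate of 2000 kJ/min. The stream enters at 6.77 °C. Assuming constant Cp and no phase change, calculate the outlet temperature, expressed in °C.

T_out = 27.5 °C

Q = 2000 kJ/min = 120000 kJ/h
ΔT = Q/(ṁ·Cp) = 120000/(2610×2.22) = 20.71 K
T_out = 6.77 + 20.71 = 27.48 °C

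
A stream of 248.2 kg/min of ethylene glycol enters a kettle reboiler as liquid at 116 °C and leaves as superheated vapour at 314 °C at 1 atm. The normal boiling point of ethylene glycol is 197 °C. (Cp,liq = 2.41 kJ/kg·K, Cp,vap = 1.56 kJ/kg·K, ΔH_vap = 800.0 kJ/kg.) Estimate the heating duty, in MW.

liquid 116→197 °C: 195.21 kJ/kg
vaporisation at 197 °C: 800 kJ/kg
vapour 197→314 °C: 182.52 kJ/kg
Δh = 195.21 + 800 + 182.52 = 1177.7 kJ/kg
Q = ṁ·Δh = 248.2 kg/min × 1177.7 kJ/kg = 292310 kJ/min
|Q| = 4871.9 kW = 4.8719 MW

Q = 4.87 MW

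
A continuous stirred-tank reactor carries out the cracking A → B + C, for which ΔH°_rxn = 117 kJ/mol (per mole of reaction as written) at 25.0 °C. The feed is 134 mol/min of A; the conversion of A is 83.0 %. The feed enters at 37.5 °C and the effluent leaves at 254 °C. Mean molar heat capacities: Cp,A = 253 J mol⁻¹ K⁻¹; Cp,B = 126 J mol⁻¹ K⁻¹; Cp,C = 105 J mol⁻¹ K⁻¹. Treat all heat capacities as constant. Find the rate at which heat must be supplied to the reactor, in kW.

Extent of reaction ξ = 0.830 × 134 = 111.22 mol/min
Reaction term: ξ·ΔH°_rxn = 111.22 × 117 = 13013 kJ/min
Sensible, feed 37.5→25 °C: -423.77 kJ/min
Outlet flows (mol/min): A 22.78, B 111.22, C 111.22
Sensible, products 25→254 °C: 7203.2 kJ/min
Q = ΔH = 19792 kJ/min = 329.87 kW
Heat supplied = 329.87 kW

Q_in = 330 kW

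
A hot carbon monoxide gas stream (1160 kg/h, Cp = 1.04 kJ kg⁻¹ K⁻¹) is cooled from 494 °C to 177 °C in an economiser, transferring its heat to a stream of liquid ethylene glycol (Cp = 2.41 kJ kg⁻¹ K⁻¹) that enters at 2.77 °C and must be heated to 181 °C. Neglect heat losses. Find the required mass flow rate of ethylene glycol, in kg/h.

ṁ_c = 890 kg/h

Heat released by hot stream: Q = 1160 × 1.04 × (494 − 177) = 382430 kJ/h
Energy balance on cold side (adiabatic exchanger): Q = ṁ_c·Cp_c·(T_c,out − T_c,in)
ṁ_c = 382430 / [2.41 × (181 − 2.77)] = 890.33 kg/h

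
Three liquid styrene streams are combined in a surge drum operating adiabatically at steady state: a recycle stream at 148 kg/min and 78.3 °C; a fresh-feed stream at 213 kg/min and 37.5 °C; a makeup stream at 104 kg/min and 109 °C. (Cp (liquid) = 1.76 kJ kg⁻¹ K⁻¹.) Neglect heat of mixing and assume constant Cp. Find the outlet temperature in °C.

T_out = 66.5 °C

Adiabatic, steady state ⇒ Σ ṁᵢCp,ᵢ(T_out − Tᵢ) = 0
T_out = Σ ṁᵢCp,ᵢTᵢ / Σ ṁᵢCp,ᵢ
      = 54405 / 818.4 = 66.477 °C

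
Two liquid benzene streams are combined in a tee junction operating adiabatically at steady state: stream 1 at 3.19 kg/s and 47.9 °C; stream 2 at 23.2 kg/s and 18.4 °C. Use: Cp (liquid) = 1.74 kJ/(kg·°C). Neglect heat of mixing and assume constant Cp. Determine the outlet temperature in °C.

T_out = 22.0 °C

Adiabatic, steady state ⇒ Σ ṁᵢCp,ᵢ(T_out − Tᵢ) = 0
T_out = Σ ṁᵢCp,ᵢTᵢ / Σ ṁᵢCp,ᵢ
      = 1008.6 / 45.919 = 21.966 °C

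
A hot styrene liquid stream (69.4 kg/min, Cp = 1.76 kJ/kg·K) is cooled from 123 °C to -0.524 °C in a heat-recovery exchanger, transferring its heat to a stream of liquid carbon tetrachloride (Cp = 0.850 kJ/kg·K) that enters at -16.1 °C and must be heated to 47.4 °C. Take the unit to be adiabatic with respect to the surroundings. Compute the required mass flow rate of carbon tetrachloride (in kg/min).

ṁ_c = 280 kg/min

Heat released by hot stream: Q = 69.4 × 1.76 × (123 − -0.524) = 15088 kJ/min
Energy balance on cold side (adiabatic exchanger): Q = ṁ_c·Cp_c·(T_c,out − T_c,in)
ṁ_c = 15088 / [0.850 × (47.4 − -16.1)] = 279.53 kg/min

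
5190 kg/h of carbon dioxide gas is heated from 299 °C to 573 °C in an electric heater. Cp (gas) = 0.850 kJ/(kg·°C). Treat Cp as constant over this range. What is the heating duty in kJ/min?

Q = 20100 kJ/min

Q = ṁ·Cp·ΔT = 5190 × 0.850 × (573 − 299) = 1.2088e+06 kJ/h
Converting: 1.2088e+06 / 3600 s = 335.76 kW
Heating duty = 20146 kJ/min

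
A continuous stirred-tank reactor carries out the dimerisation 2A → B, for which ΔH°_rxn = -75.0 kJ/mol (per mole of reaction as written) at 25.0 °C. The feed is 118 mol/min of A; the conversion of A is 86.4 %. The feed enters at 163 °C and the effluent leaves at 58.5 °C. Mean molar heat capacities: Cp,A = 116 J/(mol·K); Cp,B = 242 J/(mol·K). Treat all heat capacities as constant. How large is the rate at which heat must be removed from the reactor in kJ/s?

Q_out = 87.3 kJ/s

Extent of reaction ξ = 0.864 × 118 / 2 = 50.976 mol/min
Reaction term: ξ·ΔH°_rxn = 50.976 × -75.0 = -3823.2 kJ/min
Sensible, feed 163→25 °C: -1888.9 kJ/min
Outlet flows (mol/min): A 16.048, B 50.976
Sensible, products 25→58.5 °C: 475.62 kJ/min
Q = ΔH = -5236.5 kJ/min = -87.275 kW
Heat removed = 87.275 kJ/s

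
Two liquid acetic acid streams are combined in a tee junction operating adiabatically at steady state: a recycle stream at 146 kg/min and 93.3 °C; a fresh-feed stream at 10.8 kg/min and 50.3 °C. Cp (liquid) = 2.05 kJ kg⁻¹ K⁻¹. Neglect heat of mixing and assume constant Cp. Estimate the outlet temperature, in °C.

T_out = 90.3 °C

Energy balance with Q = 0: Σ ṁᵢCp,ᵢ(T_out − Tᵢ) = 0
Σ ṁᵢCp,ᵢTᵢ = 146×2.05×93.3 + 10.8×2.05×50.3 = 29038
Σ ṁᵢCp,ᵢ = 146×2.05 + 10.8×2.05 = 321.44
T_out = 29038 / 321.44 = 90.338 °C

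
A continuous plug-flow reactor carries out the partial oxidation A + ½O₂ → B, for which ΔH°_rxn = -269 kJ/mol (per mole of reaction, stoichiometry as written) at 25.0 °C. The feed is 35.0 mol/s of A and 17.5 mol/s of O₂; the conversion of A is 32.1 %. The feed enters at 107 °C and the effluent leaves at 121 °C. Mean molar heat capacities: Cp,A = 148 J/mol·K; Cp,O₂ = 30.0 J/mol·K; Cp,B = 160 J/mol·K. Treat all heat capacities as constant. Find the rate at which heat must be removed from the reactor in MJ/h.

Extent of reaction ξ = 0.321 × 35.0 = 11.235 mol/s
Reaction term: ξ·ΔH°_rxn = 11.235 × -269 = -3022.2 kJ/s
Sensible, feed 107→25 °C: -467.81 kJ/s
Outlet flows (mol/s): A 23.765, O₂ 11.883, B 11.235
Sensible, products 25→121 °C: 544.44 kJ/s
Q = ΔH = -2945.6 kJ/s = -2945.6 kW
Heat removed = 10604 MJ/h

Q_out = 10600 MJ/h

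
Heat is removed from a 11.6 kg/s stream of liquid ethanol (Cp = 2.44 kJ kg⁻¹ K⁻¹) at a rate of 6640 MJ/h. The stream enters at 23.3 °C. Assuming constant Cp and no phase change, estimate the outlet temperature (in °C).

Q = 6640 MJ/h = 1844.4 kJ/s
ΔT = Q/(ṁ·Cp) = 1844.4/(11.6×2.44) = 65.166 K
T_out = 23.3 − 65.166 = -41.866 °C

T_out = -41.9 °C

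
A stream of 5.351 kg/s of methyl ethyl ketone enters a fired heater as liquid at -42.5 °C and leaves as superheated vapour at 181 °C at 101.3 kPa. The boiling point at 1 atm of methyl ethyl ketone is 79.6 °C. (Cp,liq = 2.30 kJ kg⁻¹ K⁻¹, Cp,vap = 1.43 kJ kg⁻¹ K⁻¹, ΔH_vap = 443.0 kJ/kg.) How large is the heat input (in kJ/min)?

liquid -42.5→79.6 °C: 280.83 kJ/kg
vaporisation at 79.6 °C: 443 kJ/kg
vapour 79.6→181 °C: 145 kJ/kg
Δh = 280.83 + 443 + 145 = 868.83 kJ/kg
Q = ṁ·Δh = 5.351 kg/s × 868.83 kJ/kg = 4649.1 kJ/s
|Q| = 4649.1 kW = 278950 kJ/min

Q = 279000 kJ/min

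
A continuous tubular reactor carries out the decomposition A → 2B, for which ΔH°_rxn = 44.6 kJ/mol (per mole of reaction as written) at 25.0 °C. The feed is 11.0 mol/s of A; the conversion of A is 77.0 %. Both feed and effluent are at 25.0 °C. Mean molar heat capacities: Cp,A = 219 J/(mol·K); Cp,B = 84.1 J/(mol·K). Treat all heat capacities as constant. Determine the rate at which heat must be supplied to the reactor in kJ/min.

Extent of reaction ξ = 0.770 × 11.0 = 8.47 mol/s
Reaction term: ξ·ΔH°_rxn = 8.47 × 44.6 = 377.76 kJ/s
Q = ΔH = 377.76 kJ/s = 377.76 kW
Heat supplied = 22666 kJ/min

Q_in = 22700 kJ/min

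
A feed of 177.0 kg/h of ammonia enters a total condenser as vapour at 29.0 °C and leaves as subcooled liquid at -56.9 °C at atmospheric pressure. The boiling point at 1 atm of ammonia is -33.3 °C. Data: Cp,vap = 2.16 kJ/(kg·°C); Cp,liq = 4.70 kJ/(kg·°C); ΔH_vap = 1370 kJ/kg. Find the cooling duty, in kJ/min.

Q_c = 4770 kJ/min

vapour 29.0→-33.3 °C: -134.57 kJ/kg
condensation at -33.3 °C: -1370 kJ/kg
liquid -33.3→-56.9 °C: -110.92 kJ/kg
Δh = -134.57 + -1370 + -110.92 = -1615.5 kJ/kg
Q = ṁ·Δh = 177.0 kg/h × -1615.5 kJ/kg = -285940 kJ/h
|Q| = 79.428 kW = 4765.7 kJ/min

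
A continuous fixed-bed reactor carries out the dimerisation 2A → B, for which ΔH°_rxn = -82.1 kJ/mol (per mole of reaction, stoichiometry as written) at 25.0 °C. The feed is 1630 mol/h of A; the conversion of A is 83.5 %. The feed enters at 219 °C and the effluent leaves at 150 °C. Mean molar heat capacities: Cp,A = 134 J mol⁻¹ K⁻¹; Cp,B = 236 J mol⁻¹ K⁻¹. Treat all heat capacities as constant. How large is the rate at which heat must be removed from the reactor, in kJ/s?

Extent of reaction ξ = 0.835 × 1630 / 2 = 680.52 mol/h
Reaction term: ξ·ΔH°_rxn = 680.52 × -82.1 = -55871 kJ/h
Sensible, feed 219→25 °C: -42373 kJ/h
Outlet flows (mol/h): A 268.95, B 680.52
Sensible, products 25→150 °C: 24580 kJ/h
Q = ΔH = -73664 kJ/h = -20.462 kW
Heat removed = 20.462 kJ/s

Q_out = 20.5 kJ/s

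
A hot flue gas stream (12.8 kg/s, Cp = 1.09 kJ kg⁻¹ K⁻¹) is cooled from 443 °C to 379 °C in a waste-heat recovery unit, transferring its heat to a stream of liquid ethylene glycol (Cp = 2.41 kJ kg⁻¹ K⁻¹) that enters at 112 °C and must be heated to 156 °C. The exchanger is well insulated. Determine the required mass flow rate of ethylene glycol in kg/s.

Heat released by hot stream: Q = 12.8 × 1.09 × (443 − 379) = 892.93 kJ/s
Energy balance on cold side (adiabatic exchanger): Q = ṁ_c·Cp_c·(T_c,out − T_c,in)
ṁ_c = 892.93 / [2.41 × (156 − 112)] = 8.4207 kg/s

ṁ_c = 8.42 kg/s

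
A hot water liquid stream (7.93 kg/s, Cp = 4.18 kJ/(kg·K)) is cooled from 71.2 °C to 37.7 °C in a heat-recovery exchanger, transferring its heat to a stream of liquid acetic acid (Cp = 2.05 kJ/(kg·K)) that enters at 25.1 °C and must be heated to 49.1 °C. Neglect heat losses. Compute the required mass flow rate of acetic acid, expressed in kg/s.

ṁ_c = 22.6 kg/s

Heat released by hot stream: Q = 7.93 × 4.18 × (71.2 − 37.7) = 1110.4 kJ/s
Energy balance on cold side (adiabatic exchanger): Q = ṁ_c·Cp_c·(T_c,out − T_c,in)
ṁ_c = 1110.4 / [2.05 × (49.1 − 25.1)] = 22.57 kg/s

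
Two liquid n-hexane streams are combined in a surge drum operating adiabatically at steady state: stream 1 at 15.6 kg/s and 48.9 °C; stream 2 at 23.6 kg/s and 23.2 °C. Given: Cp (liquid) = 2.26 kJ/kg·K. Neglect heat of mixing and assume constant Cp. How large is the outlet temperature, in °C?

Energy balance with Q = 0: Σ ṁᵢCp,ᵢ(T_out − Tᵢ) = 0
T_out = Σ ṁᵢCp,ᵢTᵢ / Σ ṁᵢCp,ᵢ
      = 2961.4 / 88.592 = 33.428 °C

T_out = 33.4 °C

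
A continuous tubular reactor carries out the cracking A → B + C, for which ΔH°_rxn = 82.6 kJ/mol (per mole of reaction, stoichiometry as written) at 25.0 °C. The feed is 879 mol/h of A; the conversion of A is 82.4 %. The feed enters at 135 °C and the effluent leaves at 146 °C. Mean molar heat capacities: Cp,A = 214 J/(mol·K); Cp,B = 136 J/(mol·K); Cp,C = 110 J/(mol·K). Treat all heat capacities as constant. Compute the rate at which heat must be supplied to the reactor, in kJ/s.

Extent of reaction ξ = 0.824 × 879 = 724.3 mol/h
Reaction term: ξ·ΔH°_rxn = 724.3 × 82.6 = 59827 kJ/h
Sensible, feed 135→25 °C: -20692 kJ/h
Outlet flows (mol/h): A 154.7, B 724.3, C 724.3
Sensible, products 25→146 °C: 25565 kJ/h
Q = ΔH = 64700 kJ/h = 17.972 kW
Heat supplied = 17.972 kJ/s

Q_in = 18.0 kJ/s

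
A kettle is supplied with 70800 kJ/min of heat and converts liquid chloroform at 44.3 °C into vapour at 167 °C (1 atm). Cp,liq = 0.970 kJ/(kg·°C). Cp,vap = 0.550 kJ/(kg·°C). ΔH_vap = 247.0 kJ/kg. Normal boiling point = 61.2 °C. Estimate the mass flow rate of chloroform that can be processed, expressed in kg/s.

Δh = 0.970×(61.2−44.3) + 247.0 + 0.550×(167−61.2) = 321.58 kJ/kg
Q = 70800 kJ/min = 1180 kJ/s = 1180 kJ/s
ṁ = Q/Δh = 1180 / 321.58 = 3.6693 kg/s

ṁ = 3.67 kg/s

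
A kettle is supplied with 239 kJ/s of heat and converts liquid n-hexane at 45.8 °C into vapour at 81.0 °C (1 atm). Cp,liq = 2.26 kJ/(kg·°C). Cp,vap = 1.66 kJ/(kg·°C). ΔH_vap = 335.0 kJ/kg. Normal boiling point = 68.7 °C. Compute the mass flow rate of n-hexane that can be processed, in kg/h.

Δh = 2.26×(68.7−45.8) + 335.0 + 1.66×(81.0−68.7) = 407.17 kJ/kg
Q = 239 kJ/s = 239 kJ/s = 860400 kJ/h
ṁ = Q/Δh = 860400 / 407.17 = 2113.1 kg/h

ṁ = 2110 kg/h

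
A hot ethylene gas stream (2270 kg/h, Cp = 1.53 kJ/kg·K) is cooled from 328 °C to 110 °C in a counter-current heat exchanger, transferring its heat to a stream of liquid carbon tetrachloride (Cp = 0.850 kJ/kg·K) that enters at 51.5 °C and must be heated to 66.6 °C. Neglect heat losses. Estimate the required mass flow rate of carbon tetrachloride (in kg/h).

ṁ_c = 59000 kg/h

Heat released by hot stream: Q = 2270 × 1.53 × (328 − 110) = 757140 kJ/h
Energy balance on cold side (adiabatic exchanger): Q = ṁ_c·Cp_c·(T_c,out − T_c,in)
ṁ_c = 757140 / [0.850 × (66.6 − 51.5)] = 58990 kg/h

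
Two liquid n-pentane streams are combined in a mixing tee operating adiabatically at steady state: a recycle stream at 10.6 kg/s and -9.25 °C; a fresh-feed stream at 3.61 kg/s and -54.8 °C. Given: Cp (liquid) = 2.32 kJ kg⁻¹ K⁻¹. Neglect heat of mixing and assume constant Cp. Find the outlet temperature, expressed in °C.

T_out = -20.8 °C

No heat crosses the boundary, so H_out = H_in.
Σ ṁᵢCp,ᵢTᵢ = 10.6×2.32×-9.25 + 3.61×2.32×-54.8 = -686.44
Σ ṁᵢCp,ᵢ = 10.6×2.32 + 3.61×2.32 = 32.967
T_out = -686.44 / 32.967 = -20.822 °C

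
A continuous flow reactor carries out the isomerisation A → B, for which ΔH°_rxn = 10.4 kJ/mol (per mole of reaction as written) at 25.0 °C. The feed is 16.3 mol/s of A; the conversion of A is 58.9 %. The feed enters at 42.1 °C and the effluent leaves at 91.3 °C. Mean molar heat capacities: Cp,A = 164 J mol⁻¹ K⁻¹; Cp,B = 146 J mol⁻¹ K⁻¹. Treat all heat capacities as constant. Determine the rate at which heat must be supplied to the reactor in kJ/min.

Extent of reaction ξ = 0.589 × 16.3 = 9.6007 mol/s
Reaction term: ξ·ΔH°_rxn = 9.6007 × 10.4 = 99.847 kJ/s
Sensible, feed 42.1→25 °C: -45.712 kJ/s
Outlet flows (mol/s): A 6.6993, B 9.6007
Sensible, products 25→91.3 °C: 165.78 kJ/s
Q = ΔH = 219.91 kJ/s = 219.91 kW
Heat supplied = 13195 kJ/min

Q_in = 13200 kJ/min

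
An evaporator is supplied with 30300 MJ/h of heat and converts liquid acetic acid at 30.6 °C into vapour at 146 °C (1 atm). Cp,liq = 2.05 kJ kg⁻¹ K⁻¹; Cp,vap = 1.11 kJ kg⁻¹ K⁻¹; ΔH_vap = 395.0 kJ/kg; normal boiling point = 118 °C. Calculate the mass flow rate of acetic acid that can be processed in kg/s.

Δh = 2.05×(118−30.6) + 395.0 + 1.11×(146−118) = 605.25 kJ/kg
Q = 30300 MJ/h = 8416.7 kJ/s = 8416.7 kJ/s
ṁ = Q/Δh = 8416.7 / 605.25 = 13.906 kg/s

ṁ = 13.9 kg/s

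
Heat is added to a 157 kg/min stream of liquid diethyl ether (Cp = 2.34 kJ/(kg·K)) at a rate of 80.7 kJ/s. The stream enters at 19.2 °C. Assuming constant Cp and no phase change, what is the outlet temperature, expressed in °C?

Q = 80.7 kJ/s = 4842 kJ/min
ΔT = Q/(ṁ·Cp) = 4842/(157×2.34) = 13.18 K
T_out = 19.2 + 13.18 = 32.38 °C

T_out = 32.4 °C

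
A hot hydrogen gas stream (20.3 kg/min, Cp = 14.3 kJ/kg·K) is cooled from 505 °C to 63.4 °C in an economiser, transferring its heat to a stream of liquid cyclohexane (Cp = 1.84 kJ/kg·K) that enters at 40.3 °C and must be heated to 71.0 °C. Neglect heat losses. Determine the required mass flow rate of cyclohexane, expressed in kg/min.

Heat released by hot stream: Q = 20.3 × 14.3 × (505 − 63.4) = 128190 kJ/min
Energy balance on cold side (adiabatic exchanger): Q = ṁ_c·Cp_c·(T_c,out − T_c,in)
ṁ_c = 128190 / [1.84 × (71.0 − 40.3)] = 2269.4 kg/min

ṁ_c = 2270 kg/min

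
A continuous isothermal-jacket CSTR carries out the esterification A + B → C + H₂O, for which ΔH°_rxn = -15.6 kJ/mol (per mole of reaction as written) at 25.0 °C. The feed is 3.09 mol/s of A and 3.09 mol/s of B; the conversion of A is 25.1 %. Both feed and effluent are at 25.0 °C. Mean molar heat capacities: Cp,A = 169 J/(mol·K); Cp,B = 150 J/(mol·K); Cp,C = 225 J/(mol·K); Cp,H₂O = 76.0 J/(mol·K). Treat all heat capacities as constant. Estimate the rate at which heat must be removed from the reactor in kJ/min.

Extent of reaction ξ = 0.251 × 3.09 = 0.77559 mol/s
Reaction term: ξ·ΔH°_rxn = 0.77559 × -15.6 = -12.099 kJ/s
Q = ΔH = -12.099 kJ/s = -12.099 kW
Heat removed = 725.95 kJ/min

Q_out = 726 kJ/min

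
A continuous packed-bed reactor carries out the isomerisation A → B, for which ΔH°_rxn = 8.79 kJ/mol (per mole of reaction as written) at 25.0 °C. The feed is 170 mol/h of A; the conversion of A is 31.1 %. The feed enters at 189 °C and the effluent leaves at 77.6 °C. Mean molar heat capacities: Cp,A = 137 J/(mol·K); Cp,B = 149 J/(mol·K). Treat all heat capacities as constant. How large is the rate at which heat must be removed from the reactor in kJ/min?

Extent of reaction ξ = 0.311 × 170 = 52.87 mol/h
Reaction term: ξ·ΔH°_rxn = 52.87 × 8.79 = 464.73 kJ/h
Sensible, feed 189→25 °C: -3819.6 kJ/h
Outlet flows (mol/h): A 117.13, B 52.87
Sensible, products 25→77.6 °C: 1258.4 kJ/h
Q = ΔH = -2096.4 kJ/h = -0.58234 kW
Heat removed = 34.94 kJ/min

Q_out = 34.9 kJ/min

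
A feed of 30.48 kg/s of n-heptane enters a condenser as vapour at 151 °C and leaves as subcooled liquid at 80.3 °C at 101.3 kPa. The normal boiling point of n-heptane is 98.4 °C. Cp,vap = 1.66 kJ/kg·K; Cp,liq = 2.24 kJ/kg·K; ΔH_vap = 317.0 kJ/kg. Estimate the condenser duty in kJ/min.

Q_c = 814000 kJ/min

vapour 151→98.4 °C: -87.316 kJ/kg
condensation at 98.4 °C: -317 kJ/kg
liquid 98.4→80.3 °C: -40.544 kJ/kg
Δh = -87.316 + -317 + -40.544 = -444.86 kJ/kg
Q = ṁ·Δh = 30.48 kg/s × -444.86 kJ/kg = -13559 kJ/s
|Q| = 13559 kW = 813560 kJ/min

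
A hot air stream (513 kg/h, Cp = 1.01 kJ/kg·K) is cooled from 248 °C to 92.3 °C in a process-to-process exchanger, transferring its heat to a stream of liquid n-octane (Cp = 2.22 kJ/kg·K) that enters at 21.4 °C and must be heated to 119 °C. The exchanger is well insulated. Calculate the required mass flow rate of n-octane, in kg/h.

Heat released by hot stream: Q = 513 × 1.01 × (248 − 92.3) = 80673 kJ/h
Energy balance on cold side (adiabatic exchanger): Q = ṁ_c·Cp_c·(T_c,out − T_c,in)
ṁ_c = 80673 / [2.22 × (119 − 21.4)] = 372.33 kg/h

ṁ_c = 372 kg/h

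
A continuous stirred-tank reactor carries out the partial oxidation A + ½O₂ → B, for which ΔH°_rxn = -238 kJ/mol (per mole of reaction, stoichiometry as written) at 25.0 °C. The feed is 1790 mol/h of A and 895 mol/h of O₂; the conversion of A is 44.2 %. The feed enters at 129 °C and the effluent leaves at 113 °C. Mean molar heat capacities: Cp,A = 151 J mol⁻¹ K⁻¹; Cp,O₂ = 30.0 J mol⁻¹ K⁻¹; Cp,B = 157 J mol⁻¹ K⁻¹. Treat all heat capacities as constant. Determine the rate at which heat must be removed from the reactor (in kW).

Q_out = 53.8 kW

Extent of reaction ξ = 0.442 × 1790 = 791.18 mol/h
Reaction term: ξ·ΔH°_rxn = 791.18 × -238 = -188300 kJ/h
Sensible, feed 129→25 °C: -30903 kJ/h
Outlet flows (mol/h): A 998.82, O₂ 499.41, B 791.18
Sensible, products 25→113 °C: 25522 kJ/h
Q = ΔH = -193680 kJ/h = -53.8 kW
Heat removed = 53.8 kW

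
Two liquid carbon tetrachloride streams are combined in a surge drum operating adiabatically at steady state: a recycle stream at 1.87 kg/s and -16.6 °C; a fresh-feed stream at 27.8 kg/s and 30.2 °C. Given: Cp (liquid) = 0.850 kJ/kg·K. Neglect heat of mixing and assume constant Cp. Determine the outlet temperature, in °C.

No heat crosses the boundary, so H_out = H_in.
T_out = Σ ṁᵢCp,ᵢTᵢ / Σ ṁᵢCp,ᵢ
      = 687.24 / 25.22 = 27.25 °C

T_out = 27.3 °C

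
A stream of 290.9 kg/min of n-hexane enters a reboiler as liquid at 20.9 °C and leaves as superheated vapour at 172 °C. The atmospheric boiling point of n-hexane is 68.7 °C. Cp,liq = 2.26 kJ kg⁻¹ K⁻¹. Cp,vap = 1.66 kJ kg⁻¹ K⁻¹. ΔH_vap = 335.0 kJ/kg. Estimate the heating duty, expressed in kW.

liquid 20.9→68.7 °C: 108.03 kJ/kg
vaporisation at 68.7 °C: 335 kJ/kg
vapour 68.7→172 °C: 171.48 kJ/kg
Δh = 108.03 + 335 + 171.48 = 614.51 kJ/kg
Q = ṁ·Δh = 290.9 kg/min × 614.51 kJ/kg = 178760 kJ/min
|Q| = 2979.3 kW

Q = 2980 kW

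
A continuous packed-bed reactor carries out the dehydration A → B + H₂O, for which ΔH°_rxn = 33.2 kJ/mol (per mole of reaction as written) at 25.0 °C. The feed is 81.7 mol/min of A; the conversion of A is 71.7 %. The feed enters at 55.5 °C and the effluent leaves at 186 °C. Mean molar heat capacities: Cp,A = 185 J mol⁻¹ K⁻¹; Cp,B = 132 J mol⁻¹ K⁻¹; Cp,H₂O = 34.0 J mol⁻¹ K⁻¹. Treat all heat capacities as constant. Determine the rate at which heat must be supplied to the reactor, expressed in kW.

Q_in = 62.3 kW

Extent of reaction ξ = 0.717 × 81.7 = 58.579 mol/min
Reaction term: ξ·ΔH°_rxn = 58.579 × 33.2 = 1944.8 kJ/min
Sensible, feed 55.5→25 °C: -460.99 kJ/min
Outlet flows (mol/min): A 23.121, B 58.579, H₂O 58.579
Sensible, products 25→186 °C: 2254.2 kJ/min
Q = ΔH = 3738.1 kJ/min = 62.301 kW
Heat supplied = 62.301 kW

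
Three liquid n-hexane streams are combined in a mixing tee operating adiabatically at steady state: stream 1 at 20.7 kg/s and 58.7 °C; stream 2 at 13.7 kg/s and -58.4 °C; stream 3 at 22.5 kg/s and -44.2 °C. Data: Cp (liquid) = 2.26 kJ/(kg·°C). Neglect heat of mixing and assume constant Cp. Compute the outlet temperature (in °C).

Adiabatic, steady state ⇒ Σ ṁᵢCp,ᵢ(T_out − Tᵢ) = 0
Σ ṁᵢCp,ᵢTᵢ = 20.7×2.26×58.7 + 13.7×2.26×-58.4 + 22.5×2.26×-44.2 = -1309.6
Σ ṁᵢCp,ᵢ = 20.7×2.26 + 13.7×2.26 + 22.5×2.26 = 128.59
T_out = -1309.6 / 128.59 = -10.184 °C

T_out = -10.2 °C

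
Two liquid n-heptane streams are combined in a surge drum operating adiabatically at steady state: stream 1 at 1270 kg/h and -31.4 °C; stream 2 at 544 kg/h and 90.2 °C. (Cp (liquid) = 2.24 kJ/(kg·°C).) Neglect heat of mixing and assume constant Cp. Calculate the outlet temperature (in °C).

T_out = 5.07 °C

Energy balance with Q = 0: Σ ṁᵢCp,ᵢ(T_out − Tᵢ) = 0
T_out = Σ ṁᵢCp,ᵢTᵢ / Σ ṁᵢCp,ᵢ
      = 20587 / 4063.4 = 5.0666 °C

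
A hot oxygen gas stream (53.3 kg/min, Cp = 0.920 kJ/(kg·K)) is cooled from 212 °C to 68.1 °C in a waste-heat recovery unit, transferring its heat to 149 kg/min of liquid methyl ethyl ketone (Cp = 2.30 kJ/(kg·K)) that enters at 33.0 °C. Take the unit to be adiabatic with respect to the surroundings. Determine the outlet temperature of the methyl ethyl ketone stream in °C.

T_c,out = 53.6 °C

Heat released by hot stream: Q = 53.3 × 0.920 × (212 − 68.1) = 7056.3 kJ/min
Energy balance on cold side (adiabatic exchanger): Q = ṁ_c·Cp_c·(T_c,out − T_c,in)
T_c,out = 33.0 + 7056.3/(149 × 2.30) = 53.59 °C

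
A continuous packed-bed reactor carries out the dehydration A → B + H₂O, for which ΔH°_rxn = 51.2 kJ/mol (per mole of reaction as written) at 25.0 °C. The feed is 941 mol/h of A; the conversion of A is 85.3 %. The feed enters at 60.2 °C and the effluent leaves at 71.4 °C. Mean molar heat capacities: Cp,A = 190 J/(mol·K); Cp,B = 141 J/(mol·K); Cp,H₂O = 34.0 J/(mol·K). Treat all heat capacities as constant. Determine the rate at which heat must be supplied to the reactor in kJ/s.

Extent of reaction ξ = 0.853 × 941 = 802.67 mol/h
Reaction term: ξ·ΔH°_rxn = 802.67 × 51.2 = 41097 kJ/h
Sensible, feed 60.2→25 °C: -6293.4 kJ/h
Outlet flows (mol/h): A 138.33, B 802.67, H₂O 802.67
Sensible, products 25→71.4 °C: 7737.2 kJ/h
Q = ΔH = 42541 kJ/h = 11.817 kW
Heat supplied = 11.817 kJ/s

Q_in = 11.8 kJ/s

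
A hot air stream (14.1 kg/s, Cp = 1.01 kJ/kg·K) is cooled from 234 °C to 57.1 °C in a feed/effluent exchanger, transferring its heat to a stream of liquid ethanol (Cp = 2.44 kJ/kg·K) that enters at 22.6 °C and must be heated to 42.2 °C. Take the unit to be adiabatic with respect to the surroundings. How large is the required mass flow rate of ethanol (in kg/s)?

Heat released by hot stream: Q = 14.1 × 1.01 × (234 − 57.1) = 2519.2 kJ/s
Energy balance on cold side (adiabatic exchanger): Q = ṁ_c·Cp_c·(T_c,out − T_c,in)
ṁ_c = 2519.2 / [2.44 × (42.2 − 22.6)] = 52.677 kg/s

ṁ_c = 52.7 kg/s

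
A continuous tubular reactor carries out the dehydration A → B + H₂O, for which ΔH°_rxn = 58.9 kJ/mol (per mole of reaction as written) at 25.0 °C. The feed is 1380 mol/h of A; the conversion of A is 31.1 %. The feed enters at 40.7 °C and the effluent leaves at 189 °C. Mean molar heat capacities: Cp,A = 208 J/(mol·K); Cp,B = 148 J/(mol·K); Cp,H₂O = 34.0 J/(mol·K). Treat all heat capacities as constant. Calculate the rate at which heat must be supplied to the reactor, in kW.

Extent of reaction ξ = 0.311 × 1380 = 429.18 mol/h
Reaction term: ξ·ΔH°_rxn = 429.18 × 58.9 = 25279 kJ/h
Sensible, feed 40.7→25 °C: -4506.5 kJ/h
Outlet flows (mol/h): A 950.82, B 429.18, H₂O 429.18
Sensible, products 25→189 °C: 45245 kJ/h
Q = ΔH = 66017 kJ/h = 18.338 kW
Heat supplied = 18.338 kW

Q_in = 18.3 kW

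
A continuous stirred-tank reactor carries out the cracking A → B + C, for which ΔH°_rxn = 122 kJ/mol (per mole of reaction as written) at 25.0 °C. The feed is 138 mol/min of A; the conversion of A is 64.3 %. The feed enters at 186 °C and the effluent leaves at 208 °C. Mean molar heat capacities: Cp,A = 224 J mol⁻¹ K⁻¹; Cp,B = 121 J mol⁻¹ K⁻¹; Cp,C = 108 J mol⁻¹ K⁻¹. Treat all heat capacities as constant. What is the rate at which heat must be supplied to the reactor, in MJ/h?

Extent of reaction ξ = 0.643 × 138 = 88.734 mol/min
Reaction term: ξ·ΔH°_rxn = 88.734 × 122 = 10826 kJ/min
Sensible, feed 186→25 °C: -4976.8 kJ/min
Outlet flows (mol/min): A 49.266, B 88.734, C 88.734
Sensible, products 25→208 °C: 5738.1 kJ/min
Q = ΔH = 11587 kJ/min = 193.11 kW
Heat supplied = 695.21 MJ/h

Q_in = 695 MJ/h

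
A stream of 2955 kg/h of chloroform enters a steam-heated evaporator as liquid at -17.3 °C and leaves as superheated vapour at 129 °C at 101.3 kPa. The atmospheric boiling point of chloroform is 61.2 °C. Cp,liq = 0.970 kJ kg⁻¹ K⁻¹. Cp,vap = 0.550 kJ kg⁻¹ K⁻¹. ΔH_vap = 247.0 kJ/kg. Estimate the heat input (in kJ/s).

liquid -17.3→61.2 °C: 76.145 kJ/kg
vaporisation at 61.2 °C: 247 kJ/kg
vapour 61.2→129 °C: 37.29 kJ/kg
Δh = 76.145 + 247 + 37.29 = 360.44 kJ/kg
Q = ṁ·Δh = 2955 kg/h × 360.44 kJ/kg = 1.0651e+06 kJ/h
|Q| = 295.86 kW

Q = 296 kJ/s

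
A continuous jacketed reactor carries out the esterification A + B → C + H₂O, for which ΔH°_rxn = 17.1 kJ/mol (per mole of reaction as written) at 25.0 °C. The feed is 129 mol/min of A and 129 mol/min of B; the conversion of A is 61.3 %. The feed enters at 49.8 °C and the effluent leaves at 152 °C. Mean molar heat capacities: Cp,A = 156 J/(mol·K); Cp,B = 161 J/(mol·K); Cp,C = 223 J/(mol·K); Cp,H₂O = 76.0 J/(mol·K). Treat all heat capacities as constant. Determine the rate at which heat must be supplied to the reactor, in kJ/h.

Extent of reaction ξ = 0.613 × 129 = 79.077 mol/min
Reaction term: ξ·ΔH°_rxn = 79.077 × 17.1 = 1352.2 kJ/min
Sensible, feed 49.8→25 °C: -1014.1 kJ/min
Outlet flows (mol/min): A 49.923, B 49.923, C 79.077, H₂O 79.077
Sensible, products 25→152 °C: 5012.6 kJ/min
Q = ΔH = 5350.7 kJ/min = 89.179 kW
Heat supplied = 321040 kJ/h

Q_in = 321000 kJ/h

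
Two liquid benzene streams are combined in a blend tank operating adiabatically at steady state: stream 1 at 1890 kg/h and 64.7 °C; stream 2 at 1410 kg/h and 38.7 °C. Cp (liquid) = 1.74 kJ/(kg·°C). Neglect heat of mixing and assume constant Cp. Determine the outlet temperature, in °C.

Energy balance with Q = 0: Σ ṁᵢCp,ᵢ(T_out − Tᵢ) = 0
T_out = Σ ṁᵢCp,ᵢTᵢ / Σ ṁᵢCp,ᵢ
      = 307720 / 5742 = 53.591 °C

T_out = 53.6 °C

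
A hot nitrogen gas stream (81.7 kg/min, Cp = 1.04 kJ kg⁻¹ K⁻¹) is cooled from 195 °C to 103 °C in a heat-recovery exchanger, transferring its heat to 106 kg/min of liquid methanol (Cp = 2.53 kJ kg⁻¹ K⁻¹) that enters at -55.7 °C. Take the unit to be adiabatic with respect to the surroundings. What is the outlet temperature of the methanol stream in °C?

T_c,out = -26.6 °C

Heat released by hot stream: Q = 81.7 × 1.04 × (195 − 103) = 7817.1 kJ/min
Energy balance on cold side (adiabatic exchanger): Q = ṁ_c·Cp_c·(T_c,out − T_c,in)
T_c,out = -55.7 + 7817.1/(106 × 2.53) = -26.551 °C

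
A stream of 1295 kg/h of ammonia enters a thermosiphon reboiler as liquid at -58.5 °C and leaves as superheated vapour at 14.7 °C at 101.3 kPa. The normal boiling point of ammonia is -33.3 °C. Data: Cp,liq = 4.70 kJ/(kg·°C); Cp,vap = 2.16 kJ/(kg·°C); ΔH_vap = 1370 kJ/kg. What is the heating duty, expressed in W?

liquid -58.5→-33.3 °C: 118.44 kJ/kg
vaporisation at -33.3 °C: 1370 kJ/kg
vapour -33.3→14.7 °C: 103.68 kJ/kg
Δh = 118.44 + 1370 + 103.68 = 1592.1 kJ/kg
Q = ṁ·Δh = 1295 kg/h × 1592.1 kJ/kg = 2.0618e+06 kJ/h
|Q| = 572.72 kW = 572720 W

Q = 573000 W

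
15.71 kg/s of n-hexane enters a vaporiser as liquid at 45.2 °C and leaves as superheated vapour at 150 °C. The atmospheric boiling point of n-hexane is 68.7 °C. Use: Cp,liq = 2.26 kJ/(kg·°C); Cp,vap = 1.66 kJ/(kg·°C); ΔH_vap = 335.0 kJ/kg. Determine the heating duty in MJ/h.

liquid 45.2→68.7 °C: 53.11 kJ/kg
vaporisation at 68.7 °C: 335 kJ/kg
vapour 68.7→150 °C: 134.96 kJ/kg
Δh = 53.11 + 335 + 134.96 = 523.07 kJ/kg
Q = ṁ·Δh = 15.71 kg/s × 523.07 kJ/kg = 8217.4 kJ/s
|Q| = 8217.4 kW = 29583 MJ/h

Q = 29600 MJ/h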